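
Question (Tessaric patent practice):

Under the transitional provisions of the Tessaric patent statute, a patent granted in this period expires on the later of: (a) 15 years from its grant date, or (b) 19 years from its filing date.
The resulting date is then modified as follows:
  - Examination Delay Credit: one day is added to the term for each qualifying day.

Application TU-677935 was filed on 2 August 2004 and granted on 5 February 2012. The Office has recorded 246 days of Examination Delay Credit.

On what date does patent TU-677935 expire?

(a) grant + 15 years → 5 February 2027.
(b) filing + 19 years → 2 August 2023.
Later of the two: 5 February 2027.
Examination Delay Credit: +246 days → 9 October 2027.

October 9, 2027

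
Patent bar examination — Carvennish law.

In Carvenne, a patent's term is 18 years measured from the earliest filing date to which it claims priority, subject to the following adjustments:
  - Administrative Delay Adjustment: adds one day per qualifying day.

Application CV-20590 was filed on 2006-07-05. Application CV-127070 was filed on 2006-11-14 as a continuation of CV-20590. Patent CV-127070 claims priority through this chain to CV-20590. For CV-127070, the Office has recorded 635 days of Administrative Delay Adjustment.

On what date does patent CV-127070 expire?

2026-04-01

Earliest priority filing: 5 July 2006.
Base term: 5 July 2006 + 18 years → 5 July 2024.
Administrative Delay Adjustment: +635 days → 1 April 2026.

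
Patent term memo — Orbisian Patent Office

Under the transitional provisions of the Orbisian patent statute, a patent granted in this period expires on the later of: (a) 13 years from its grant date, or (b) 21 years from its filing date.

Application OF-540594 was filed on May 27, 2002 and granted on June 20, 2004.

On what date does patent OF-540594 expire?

May 27, 2023

(a) grant + 13 years → 20 June 2017.
(b) filing + 21 years → 27 May 2023.
Later of the two: 27 May 2023.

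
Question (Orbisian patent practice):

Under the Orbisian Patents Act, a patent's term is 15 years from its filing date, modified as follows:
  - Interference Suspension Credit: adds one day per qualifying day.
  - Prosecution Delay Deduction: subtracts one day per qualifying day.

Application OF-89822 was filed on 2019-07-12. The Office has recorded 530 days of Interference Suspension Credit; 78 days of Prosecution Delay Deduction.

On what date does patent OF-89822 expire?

October 7, 2035

Base term: filing date + 15 years → 12 July 2034.
Interference Suspension Credit: +530 days → 24 December 2035.
Prosecution Delay Deduction: −78 days → 7 October 2035.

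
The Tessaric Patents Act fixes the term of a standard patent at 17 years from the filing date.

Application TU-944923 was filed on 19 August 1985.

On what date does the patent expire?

August 19, 2002

Filing date + 17 years → 19 August 2002.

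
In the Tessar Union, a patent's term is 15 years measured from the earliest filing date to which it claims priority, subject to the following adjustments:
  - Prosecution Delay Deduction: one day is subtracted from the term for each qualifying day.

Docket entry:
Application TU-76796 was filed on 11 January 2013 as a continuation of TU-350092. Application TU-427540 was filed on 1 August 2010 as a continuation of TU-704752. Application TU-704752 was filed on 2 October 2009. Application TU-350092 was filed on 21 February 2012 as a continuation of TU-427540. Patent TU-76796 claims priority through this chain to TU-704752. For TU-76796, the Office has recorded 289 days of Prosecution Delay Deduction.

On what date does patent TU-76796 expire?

Earliest priority filing: 2 October 2009.
Base term: 2 October 2009 + 15 years → 2 October 2024.
Prosecution Delay Deduction: −289 days → 18 December 2023.

2023-12-18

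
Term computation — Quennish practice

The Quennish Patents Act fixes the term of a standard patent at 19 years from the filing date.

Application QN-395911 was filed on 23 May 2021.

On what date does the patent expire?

Filing date + 19 years → 23 May 2040.

May 23, 2040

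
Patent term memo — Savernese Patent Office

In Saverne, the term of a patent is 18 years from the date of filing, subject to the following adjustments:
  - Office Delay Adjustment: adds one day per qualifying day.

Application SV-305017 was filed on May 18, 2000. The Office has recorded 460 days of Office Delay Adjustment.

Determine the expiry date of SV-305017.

Base term: filing date + 18 years → 18 May 2018.
Office Delay Adjustment: +460 days → 21 August 2019.

August 21, 2019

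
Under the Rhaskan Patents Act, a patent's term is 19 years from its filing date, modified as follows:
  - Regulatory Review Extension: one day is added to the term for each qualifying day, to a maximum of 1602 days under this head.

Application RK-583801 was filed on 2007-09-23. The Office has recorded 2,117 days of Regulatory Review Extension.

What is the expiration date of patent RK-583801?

2031-02-11

Base term: filing date + 19 years → 23 September 2026.
Regulatory Review Extension: 2117 days claimed exceeds the 1602-day cap, so +1602 days → 11 February 2031.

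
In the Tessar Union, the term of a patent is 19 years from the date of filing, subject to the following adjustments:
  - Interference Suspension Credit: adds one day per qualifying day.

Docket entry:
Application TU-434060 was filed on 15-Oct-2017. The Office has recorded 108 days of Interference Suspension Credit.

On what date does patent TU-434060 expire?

Base term: filing date + 19 years → 15 October 2036.
Interference Suspension Credit: +108 days → 31 January 2037.

2037-01-31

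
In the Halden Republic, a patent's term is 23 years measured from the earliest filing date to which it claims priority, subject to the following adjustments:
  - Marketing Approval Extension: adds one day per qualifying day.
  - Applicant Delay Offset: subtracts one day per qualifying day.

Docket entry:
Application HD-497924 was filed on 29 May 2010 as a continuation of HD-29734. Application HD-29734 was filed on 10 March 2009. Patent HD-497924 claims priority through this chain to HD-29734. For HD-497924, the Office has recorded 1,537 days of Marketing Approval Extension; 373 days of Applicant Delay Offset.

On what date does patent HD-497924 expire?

Earliest priority filing: 10 March 2009.
Base term: 10 March 2009 + 23 years → 10 March 2032.
Marketing Approval Extension: +1537 days → 25 May 2036.
Applicant Delay Offset: −373 days → 18 May 2035.

2035-05-18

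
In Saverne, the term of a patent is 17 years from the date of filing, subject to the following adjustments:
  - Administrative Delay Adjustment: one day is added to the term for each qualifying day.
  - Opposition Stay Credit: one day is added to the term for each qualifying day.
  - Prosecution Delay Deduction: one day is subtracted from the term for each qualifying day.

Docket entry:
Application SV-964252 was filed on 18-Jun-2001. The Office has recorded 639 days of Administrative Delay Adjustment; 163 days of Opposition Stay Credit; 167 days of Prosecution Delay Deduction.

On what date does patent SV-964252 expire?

2020-03-14

Base term: filing date + 17 years → 18 June 2018.
Administrative Delay Adjustment: +639 days → 18 March 2020.
Opposition Stay Credit: +163 days → 28 August 2020.
Prosecution Delay Deduction: −167 days → 14 March 2020.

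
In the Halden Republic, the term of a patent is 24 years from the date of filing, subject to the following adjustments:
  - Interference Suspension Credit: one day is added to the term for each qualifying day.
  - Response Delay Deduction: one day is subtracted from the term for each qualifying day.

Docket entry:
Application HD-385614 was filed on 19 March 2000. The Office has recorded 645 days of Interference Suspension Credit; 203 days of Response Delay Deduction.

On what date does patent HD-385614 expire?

June 4, 2025

Base term: filing date + 24 years → 19 March 2024.
Interference Suspension Credit: +645 days → 24 December 2025.
Response Delay Deduction: −203 days → 4 June 2025.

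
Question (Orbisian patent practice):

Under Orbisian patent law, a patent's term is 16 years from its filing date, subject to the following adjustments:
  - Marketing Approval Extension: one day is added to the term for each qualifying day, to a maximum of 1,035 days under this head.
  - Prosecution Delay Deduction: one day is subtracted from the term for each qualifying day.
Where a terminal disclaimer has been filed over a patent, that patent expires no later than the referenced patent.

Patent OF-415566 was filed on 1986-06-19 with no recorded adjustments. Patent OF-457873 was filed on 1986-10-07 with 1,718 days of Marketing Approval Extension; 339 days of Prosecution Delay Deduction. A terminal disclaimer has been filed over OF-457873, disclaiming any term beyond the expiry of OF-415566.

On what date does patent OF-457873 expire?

Natural term of OF-457873:
  Base: filing + 16 years → 7 October 2002.
  Marketing Approval Extension: 1718 days claimed exceeds the 1035-day cap, so +1035 days → 7 August 2005.
  Prosecution Delay Deduction: −339 days → 2 September 2004.
Expiry of referenced patent OF-415566:
  Base: filing + 16 years → 19 June 2002.
Terminal disclaimer: OF-457873 expires on the earlier of 2 September 2004 and 19 June 2002.

June 19, 2002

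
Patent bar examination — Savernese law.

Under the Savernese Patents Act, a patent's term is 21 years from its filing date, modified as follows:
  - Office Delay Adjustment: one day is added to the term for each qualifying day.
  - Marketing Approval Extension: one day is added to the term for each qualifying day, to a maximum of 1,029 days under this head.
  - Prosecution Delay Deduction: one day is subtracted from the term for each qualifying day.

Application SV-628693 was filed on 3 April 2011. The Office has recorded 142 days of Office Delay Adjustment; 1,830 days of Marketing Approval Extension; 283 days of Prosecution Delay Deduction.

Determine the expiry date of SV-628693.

Base term: filing date + 21 years → 3 April 2032.
Office Delay Adjustment: +142 days → 23 August 2032.
Marketing Approval Extension: 1830 days claimed exceeds the 1029-day cap, so +1029 days → 18 June 2035.
Prosecution Delay Deduction: −283 days → 8 September 2034.

September 8, 2034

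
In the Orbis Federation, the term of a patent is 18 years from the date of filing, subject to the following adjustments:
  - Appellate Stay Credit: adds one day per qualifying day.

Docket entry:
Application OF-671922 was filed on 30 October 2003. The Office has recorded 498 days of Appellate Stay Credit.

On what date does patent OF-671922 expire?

Base term: filing date + 18 years → 30 October 2021.
Appellate Stay Credit: +498 days → 12 March 2023.

March 12, 2023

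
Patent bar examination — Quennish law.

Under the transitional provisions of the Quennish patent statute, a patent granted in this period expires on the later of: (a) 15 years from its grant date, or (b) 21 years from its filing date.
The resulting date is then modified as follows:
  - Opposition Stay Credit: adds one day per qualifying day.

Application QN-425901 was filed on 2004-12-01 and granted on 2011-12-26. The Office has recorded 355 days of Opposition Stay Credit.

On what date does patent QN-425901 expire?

2027-12-16

(a) grant + 15 years → 26 December 2026.
(b) filing + 21 years → 1 December 2025.
Later of the two: 26 December 2026.
Opposition Stay Credit: +355 days → 16 December 2027.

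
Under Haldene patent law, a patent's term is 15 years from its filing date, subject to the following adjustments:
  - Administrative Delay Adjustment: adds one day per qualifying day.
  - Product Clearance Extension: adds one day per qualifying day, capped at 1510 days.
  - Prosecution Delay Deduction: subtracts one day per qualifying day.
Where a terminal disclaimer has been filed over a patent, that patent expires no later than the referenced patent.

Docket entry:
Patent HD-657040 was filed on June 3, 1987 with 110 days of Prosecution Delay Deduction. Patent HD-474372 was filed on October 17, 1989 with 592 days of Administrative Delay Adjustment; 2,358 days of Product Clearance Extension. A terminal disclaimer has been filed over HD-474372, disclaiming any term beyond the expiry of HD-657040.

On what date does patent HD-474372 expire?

February 13, 2002

Natural term of HD-474372:
  Base: filing + 15 years → 17 October 2004.
  Administrative Delay Adjustment: +592 days → 1 June 2006.
  Product Clearance Extension: 2358 days claimed exceeds the 1510-day cap, so +1510 days → 20 July 2010.
Expiry of referenced patent HD-657040:
  Base: filing + 15 years → 3 June 2002.
  Prosecution Delay Deduction: −110 days → 13 February 2002.
Terminal disclaimer: HD-474372 expires on the earlier of 20 July 2010 and 13 February 2002.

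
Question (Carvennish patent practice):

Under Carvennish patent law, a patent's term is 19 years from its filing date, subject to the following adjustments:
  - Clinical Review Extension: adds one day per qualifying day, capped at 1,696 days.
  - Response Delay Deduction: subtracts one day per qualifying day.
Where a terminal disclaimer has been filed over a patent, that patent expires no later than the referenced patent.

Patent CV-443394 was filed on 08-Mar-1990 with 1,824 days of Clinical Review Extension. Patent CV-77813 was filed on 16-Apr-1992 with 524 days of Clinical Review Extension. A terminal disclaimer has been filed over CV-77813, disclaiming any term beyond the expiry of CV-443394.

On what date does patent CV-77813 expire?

Natural term of CV-77813:
  Base: filing + 19 years → 16 April 2011.
  Clinical Review Extension: 524 days (within the 1696-day cap) → +524 days → 21 September 2012.
Expiry of referenced patent CV-443394:
  Base: filing + 19 years → 8 March 2009.
  Clinical Review Extension: 1824 days claimed exceeds the 1696-day cap, so +1696 days → 29 October 2013.
Terminal disclaimer: CV-77813 expires on the earlier of 21 September 2012 and 29 October 2013.

September 21, 2012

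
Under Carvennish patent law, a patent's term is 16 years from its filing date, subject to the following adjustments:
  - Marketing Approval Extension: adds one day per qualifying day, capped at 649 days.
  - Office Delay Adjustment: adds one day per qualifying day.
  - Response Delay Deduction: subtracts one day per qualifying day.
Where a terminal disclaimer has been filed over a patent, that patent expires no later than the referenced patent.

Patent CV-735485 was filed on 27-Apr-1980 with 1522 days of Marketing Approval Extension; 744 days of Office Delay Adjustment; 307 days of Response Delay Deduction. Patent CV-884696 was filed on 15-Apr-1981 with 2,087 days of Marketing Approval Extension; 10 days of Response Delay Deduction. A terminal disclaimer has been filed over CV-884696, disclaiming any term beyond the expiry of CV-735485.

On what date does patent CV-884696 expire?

Natural term of CV-884696:
  Base: filing + 16 years → 15 April 1997.
  Marketing Approval Extension: 2087 days claimed exceeds the 649-day cap, so +649 days → 24 January 1999.
  Response Delay Deduction: −10 days → 14 January 1999.
Expiry of referenced patent CV-735485:
  Base: filing + 16 years → 27 April 1996.
  Marketing Approval Extension: 1522 days claimed exceeds the 649-day cap, so +649 days → 5 February 1998.
  Office Delay Adjustment: +744 days → 19 February 2000.
  Response Delay Deduction: −307 days → 18 April 1999.
Terminal disclaimer: CV-884696 expires on the earlier of 14 January 1999 and 18 April 1999.

1999-01-14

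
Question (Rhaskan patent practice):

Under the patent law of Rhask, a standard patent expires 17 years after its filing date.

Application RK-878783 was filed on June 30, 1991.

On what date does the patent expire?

June 30, 2008

Filing date + 17 years → 30 June 2008.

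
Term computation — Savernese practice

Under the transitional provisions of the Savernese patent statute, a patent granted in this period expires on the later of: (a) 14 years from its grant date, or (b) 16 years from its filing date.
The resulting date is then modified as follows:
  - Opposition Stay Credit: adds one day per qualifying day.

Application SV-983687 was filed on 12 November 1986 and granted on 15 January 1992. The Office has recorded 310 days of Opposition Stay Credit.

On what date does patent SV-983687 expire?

2006-11-21

(a) grant + 14 years → 15 January 2006.
(b) filing + 16 years → 12 November 2002.
Later of the two: 15 January 2006.
Opposition Stay Credit: +310 days → 21 November 2006.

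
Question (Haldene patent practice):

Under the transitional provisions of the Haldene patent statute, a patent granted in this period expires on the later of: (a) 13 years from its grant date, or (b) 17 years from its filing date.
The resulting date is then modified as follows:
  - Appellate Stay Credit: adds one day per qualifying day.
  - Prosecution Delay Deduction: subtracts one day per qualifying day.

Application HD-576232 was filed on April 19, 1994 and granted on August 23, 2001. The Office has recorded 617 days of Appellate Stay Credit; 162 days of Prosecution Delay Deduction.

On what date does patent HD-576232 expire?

(a) grant + 13 years → 23 August 2014.
(b) filing + 17 years → 19 April 2011.
Later of the two: 23 August 2014.
Appellate Stay Credit: +617 days → 1 May 2016.
Prosecution Delay Deduction: −162 days → 21 November 2015.

2015-11-21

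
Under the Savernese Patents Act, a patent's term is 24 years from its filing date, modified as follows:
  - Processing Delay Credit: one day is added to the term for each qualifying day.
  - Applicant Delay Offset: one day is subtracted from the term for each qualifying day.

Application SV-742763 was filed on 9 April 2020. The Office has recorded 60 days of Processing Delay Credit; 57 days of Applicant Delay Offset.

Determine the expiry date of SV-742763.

Base term: filing date + 24 years → 9 April 2044.
Processing Delay Credit: +60 days → 8 June 2044.
Applicant Delay Offset: −57 days → 12 April 2044.

2044-04-12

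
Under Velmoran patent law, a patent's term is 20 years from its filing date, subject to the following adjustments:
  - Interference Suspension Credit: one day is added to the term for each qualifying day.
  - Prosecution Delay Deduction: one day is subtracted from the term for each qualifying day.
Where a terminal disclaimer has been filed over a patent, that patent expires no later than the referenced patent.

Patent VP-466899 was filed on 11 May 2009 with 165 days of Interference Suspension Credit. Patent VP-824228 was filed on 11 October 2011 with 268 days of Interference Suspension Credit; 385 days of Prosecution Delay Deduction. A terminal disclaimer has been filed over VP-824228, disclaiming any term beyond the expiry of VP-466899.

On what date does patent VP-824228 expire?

Natural term of VP-824228:
  Base: filing + 20 years → 11 October 2031.
  Interference Suspension Credit: +268 days → 5 July 2032.
  Prosecution Delay Deduction: −385 days → 16 June 2031.
Expiry of referenced patent VP-466899:
  Base: filing + 20 years → 11 May 2029.
  Interference Suspension Credit: +165 days → 23 October 2029.
Terminal disclaimer: VP-824228 expires on the earlier of 16 June 2031 and 23 October 2029.

October 23, 2029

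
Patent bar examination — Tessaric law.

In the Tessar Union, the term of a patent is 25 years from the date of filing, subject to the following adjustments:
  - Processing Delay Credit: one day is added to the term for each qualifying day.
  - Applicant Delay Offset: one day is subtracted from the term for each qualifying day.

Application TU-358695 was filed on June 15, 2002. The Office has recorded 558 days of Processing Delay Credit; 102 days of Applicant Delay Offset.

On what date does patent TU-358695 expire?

Base term: filing date + 25 years → 15 June 2027.
Processing Delay Credit: +558 days → 24 December 2028.
Applicant Delay Offset: −102 days → 13 September 2028.

2028-09-13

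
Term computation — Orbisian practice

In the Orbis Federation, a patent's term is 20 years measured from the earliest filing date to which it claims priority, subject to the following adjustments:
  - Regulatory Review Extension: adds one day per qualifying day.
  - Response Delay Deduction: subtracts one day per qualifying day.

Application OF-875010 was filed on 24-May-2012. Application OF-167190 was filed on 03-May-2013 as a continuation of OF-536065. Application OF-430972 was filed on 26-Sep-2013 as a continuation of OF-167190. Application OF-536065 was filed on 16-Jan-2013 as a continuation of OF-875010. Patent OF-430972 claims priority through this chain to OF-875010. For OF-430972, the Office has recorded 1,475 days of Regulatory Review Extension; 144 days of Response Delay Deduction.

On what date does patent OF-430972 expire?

2036-01-15

Earliest priority filing: 24 May 2012.
Base term: 24 May 2012 + 20 years → 24 May 2032.
Regulatory Review Extension: +1475 days → 7 June 2036.
Response Delay Deduction: −144 days → 15 January 2036.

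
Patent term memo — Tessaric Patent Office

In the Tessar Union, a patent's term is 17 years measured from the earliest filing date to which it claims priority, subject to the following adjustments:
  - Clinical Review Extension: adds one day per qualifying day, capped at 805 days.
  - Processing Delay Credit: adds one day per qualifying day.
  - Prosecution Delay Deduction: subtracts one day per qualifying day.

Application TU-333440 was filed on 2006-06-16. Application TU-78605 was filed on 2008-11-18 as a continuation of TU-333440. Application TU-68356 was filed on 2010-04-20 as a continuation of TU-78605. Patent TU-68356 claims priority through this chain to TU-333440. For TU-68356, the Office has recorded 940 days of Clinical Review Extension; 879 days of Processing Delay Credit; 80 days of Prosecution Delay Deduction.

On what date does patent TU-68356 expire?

November 6, 2027

Earliest priority filing: 16 June 2006.
Base term: 16 June 2006 + 17 years → 16 June 2023.
Clinical Review Extension: 940 days claimed exceeds the 805-day cap, so +805 days → 29 August 2025.
Processing Delay Credit: +879 days → 25 January 2028.
Prosecution Delay Deduction: −80 days → 6 November 2027.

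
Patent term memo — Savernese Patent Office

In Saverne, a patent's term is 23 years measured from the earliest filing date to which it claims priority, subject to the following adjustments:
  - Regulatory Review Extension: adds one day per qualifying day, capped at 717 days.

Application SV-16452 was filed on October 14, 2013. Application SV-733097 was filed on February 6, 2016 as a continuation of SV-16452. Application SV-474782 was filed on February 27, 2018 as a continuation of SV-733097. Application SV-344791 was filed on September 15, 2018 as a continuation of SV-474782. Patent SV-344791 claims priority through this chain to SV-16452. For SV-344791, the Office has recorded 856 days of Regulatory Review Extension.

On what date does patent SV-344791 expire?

Earliest priority filing: 14 October 2013.
Base term: 14 October 2013 + 23 years → 14 October 2036.
Regulatory Review Extension: 856 days claimed exceeds the 717-day cap, so +717 days → 1 October 2038.

October 1, 2038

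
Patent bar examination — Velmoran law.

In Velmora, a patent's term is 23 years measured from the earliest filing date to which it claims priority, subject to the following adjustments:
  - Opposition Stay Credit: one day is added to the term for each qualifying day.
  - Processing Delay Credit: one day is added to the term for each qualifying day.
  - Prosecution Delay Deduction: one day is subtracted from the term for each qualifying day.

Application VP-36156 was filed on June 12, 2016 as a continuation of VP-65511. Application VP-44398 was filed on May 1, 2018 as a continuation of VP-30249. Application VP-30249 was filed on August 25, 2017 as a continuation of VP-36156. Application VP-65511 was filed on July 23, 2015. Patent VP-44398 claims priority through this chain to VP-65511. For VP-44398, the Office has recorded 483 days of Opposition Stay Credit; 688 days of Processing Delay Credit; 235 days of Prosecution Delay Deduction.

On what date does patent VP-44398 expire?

2041-02-13

Earliest priority filing: 23 July 2015.
Base term: 23 July 2015 + 23 years → 23 July 2038.
Opposition Stay Credit: +483 days → 18 November 2039.
Processing Delay Credit: +688 days → 6 October 2041.
Prosecution Delay Deduction: −235 days → 13 February 2041.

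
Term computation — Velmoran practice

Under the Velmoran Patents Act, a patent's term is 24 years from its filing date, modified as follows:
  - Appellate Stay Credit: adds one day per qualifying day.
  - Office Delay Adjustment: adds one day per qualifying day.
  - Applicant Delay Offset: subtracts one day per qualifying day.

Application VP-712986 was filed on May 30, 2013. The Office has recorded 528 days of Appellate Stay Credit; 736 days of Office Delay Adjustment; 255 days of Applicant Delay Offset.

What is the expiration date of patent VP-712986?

Base term: filing date + 24 years → 30 May 2037.
Appellate Stay Credit: +528 days → 9 November 2038.
Office Delay Adjustment: +736 days → 14 November 2040.
Applicant Delay Offset: −255 days → 4 March 2040.

2040-03-04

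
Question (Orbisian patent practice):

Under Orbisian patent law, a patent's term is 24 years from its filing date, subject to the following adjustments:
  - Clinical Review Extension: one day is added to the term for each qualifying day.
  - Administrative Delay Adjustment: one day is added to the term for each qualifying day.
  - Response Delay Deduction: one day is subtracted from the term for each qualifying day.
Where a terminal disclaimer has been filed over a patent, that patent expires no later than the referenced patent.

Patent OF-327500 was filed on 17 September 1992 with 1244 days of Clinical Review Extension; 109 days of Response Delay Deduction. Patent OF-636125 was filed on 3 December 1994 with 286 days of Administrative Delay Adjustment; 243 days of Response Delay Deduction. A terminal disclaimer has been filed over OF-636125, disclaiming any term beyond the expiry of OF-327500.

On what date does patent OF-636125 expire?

January 15, 2019

Natural term of OF-636125:
  Base: filing + 24 years → 3 December 2018.
  Administrative Delay Adjustment: +286 days → 15 September 2019.
  Response Delay Deduction: −243 days → 15 January 2019.
Expiry of referenced patent OF-327500:
  Base: filing + 24 years → 17 September 2016.
  Clinical Review Extension: +1244 days → 13 February 2020.
  Response Delay Deduction: −109 days → 27 October 2019.
Terminal disclaimer: OF-636125 expires on the earlier of 15 January 2019 and 27 October 2019.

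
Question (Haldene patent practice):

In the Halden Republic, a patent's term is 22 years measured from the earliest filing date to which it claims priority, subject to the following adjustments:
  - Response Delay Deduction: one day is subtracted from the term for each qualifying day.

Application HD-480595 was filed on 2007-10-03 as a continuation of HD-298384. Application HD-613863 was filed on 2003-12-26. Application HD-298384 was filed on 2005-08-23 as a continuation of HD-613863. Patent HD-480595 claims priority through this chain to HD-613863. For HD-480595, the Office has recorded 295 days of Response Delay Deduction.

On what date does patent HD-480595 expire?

2025-03-06

Earliest priority filing: 26 December 2003.
Base term: 26 December 2003 + 22 years → 26 December 2025.
Response Delay Deduction: −295 days → 6 March 2025.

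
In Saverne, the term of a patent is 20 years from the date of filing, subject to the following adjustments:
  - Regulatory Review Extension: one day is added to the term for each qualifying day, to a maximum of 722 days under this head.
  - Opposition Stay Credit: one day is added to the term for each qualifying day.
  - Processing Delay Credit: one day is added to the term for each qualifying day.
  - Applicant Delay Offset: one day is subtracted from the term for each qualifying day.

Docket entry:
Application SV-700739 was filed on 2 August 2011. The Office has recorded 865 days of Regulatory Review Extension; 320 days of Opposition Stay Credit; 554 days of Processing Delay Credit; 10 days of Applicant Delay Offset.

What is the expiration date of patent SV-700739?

2035-12-05

Base term: filing date + 20 years → 2 August 2031.
Regulatory Review Extension: 865 days claimed exceeds the 722-day cap, so +722 days → 24 July 2033.
Opposition Stay Credit: +320 days → 9 June 2034.
Processing Delay Credit: +554 days → 15 December 2035.
Applicant Delay Offset: −10 days → 5 December 2035.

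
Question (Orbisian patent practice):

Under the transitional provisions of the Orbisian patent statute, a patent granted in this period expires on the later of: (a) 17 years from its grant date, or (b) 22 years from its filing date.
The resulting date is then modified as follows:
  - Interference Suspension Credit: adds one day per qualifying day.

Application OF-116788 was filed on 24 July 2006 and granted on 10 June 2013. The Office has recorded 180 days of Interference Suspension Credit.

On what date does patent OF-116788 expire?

(a) grant + 17 years → 10 June 2030.
(b) filing + 22 years → 24 July 2028.
Later of the two: 10 June 2030.
Interference Suspension Credit: +180 days → 7 December 2030.

2030-12-07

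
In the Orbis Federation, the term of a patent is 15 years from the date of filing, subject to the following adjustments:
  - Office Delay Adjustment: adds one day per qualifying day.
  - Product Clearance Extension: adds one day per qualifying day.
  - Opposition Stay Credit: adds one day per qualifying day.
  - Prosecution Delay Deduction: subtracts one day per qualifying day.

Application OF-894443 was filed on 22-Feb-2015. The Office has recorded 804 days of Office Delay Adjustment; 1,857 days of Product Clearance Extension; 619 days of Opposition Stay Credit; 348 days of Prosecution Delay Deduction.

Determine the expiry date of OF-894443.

2038-03-04

Base term: filing date + 15 years → 22 February 2030.
Office Delay Adjustment: +804 days → 6 May 2032.
Product Clearance Extension: +1857 days → 6 June 2037.
Opposition Stay Credit: +619 days → 15 February 2039.
Prosecution Delay Deduction: −348 days → 4 March 2038.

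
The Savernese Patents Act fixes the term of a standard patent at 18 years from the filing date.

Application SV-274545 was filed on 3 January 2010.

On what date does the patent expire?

Filing date + 18 years → 3 January 2028.

2028-01-03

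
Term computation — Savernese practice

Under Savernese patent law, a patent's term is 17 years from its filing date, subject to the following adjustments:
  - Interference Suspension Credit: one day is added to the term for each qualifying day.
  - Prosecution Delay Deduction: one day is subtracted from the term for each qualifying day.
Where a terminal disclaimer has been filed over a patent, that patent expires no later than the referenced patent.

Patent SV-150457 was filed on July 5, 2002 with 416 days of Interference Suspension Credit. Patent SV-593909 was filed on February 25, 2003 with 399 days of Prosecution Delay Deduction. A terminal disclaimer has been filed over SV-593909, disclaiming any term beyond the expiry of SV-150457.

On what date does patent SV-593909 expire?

Natural term of SV-593909:
  Base: filing + 17 years → 25 February 2020.
  Prosecution Delay Deduction: −399 days → 22 January 2019.
Expiry of referenced patent SV-150457:
  Base: filing + 17 years → 5 July 2019.
  Interference Suspension Credit: +416 days → 24 August 2020.
Terminal disclaimer: SV-593909 expires on the earlier of 22 January 2019 and 24 August 2020.

2019-01-22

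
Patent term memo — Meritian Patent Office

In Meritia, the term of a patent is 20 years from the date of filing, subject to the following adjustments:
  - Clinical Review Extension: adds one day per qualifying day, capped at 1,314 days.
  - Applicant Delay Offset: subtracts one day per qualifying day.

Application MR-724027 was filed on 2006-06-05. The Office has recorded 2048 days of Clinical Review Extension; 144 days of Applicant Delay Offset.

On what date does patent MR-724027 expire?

Base term: filing date + 20 years → 5 June 2026.
Clinical Review Extension: 2048 days claimed exceeds the 1314-day cap, so +1314 days → 9 January 2030.
Applicant Delay Offset: −144 days → 18 August 2029.

2029-08-18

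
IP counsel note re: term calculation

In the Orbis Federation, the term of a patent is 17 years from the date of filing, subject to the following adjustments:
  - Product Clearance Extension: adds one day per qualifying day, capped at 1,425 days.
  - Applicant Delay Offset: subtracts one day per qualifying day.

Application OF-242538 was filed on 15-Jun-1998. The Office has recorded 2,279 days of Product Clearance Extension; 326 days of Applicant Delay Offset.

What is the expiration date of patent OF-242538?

Base term: filing date + 17 years → 15 June 2015.
Product Clearance Extension: 2279 days claimed exceeds the 1425-day cap, so +1425 days → 10 May 2019.
Applicant Delay Offset: −326 days → 18 June 2018.

June 18, 2018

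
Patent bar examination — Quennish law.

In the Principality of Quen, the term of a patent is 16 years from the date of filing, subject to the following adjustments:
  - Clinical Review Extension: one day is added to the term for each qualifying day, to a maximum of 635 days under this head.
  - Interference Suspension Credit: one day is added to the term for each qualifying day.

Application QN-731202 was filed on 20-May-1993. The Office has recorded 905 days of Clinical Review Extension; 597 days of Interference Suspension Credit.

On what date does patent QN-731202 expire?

2012-10-03

Base term: filing date + 16 years → 20 May 2009.
Clinical Review Extension: 905 days claimed exceeds the 635-day cap, so +635 days → 14 February 2011.
Interference Suspension Credit: +597 days → 3 October 2012.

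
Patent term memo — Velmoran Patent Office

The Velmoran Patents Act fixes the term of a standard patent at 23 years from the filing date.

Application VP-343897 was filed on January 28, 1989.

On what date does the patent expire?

Filing date + 23 years → 28 January 2012.

January 28, 2012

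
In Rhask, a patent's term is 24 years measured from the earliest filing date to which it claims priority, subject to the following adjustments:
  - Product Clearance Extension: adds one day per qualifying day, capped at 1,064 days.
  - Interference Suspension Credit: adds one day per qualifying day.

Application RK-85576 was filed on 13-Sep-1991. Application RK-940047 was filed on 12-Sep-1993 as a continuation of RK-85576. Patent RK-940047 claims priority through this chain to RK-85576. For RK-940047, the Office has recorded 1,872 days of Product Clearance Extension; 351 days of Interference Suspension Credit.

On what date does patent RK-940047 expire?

Earliest priority filing: 13 September 1991.
Base term: 13 September 1991 + 24 years → 13 September 2015.
Product Clearance Extension: 1872 days claimed exceeds the 1064-day cap, so +1064 days → 12 August 2018.
Interference Suspension Credit: +351 days → 29 July 2019.

2019-07-29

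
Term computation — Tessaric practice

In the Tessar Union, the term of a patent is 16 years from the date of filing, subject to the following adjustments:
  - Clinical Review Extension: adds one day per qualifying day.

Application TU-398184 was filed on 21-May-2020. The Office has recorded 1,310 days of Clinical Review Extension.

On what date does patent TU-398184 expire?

December 22, 2039

Base term: filing date + 16 years → 21 May 2036.
Clinical Review Extension: +1310 days → 22 December 2039.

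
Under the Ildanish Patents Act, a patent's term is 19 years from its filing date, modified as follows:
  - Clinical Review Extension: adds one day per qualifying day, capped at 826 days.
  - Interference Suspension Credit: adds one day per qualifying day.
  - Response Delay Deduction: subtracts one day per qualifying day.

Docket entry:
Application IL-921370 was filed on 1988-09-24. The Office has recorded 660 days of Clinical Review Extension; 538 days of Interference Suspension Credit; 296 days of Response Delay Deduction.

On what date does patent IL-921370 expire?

Base term: filing date + 19 years → 24 September 2007.
Clinical Review Extension: 660 days (within the 826-day cap) → +660 days → 15 July 2009.
Interference Suspension Credit: +538 days → 4 January 2011.
Response Delay Deduction: −296 days → 14 March 2010.

2010-03-14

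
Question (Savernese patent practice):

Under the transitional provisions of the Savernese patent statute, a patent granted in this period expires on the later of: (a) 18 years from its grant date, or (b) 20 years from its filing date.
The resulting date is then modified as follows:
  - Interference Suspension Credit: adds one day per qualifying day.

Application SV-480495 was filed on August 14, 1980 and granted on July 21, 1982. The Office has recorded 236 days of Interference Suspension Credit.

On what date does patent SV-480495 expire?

2001-04-07

(a) grant + 18 years → 21 July 2000.
(b) filing + 20 years → 14 August 2000.
Later of the two: 14 August 2000.
Interference Suspension Credit: +236 days → 7 April 2001.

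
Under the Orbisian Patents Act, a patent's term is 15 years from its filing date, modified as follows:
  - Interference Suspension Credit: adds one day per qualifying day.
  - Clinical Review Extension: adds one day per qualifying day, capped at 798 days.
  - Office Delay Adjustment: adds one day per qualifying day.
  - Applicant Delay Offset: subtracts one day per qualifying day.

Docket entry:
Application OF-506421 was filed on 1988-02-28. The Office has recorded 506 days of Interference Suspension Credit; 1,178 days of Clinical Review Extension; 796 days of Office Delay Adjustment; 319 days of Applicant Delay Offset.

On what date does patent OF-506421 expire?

2008-01-14

Base term: filing date + 15 years → 28 February 2003.
Interference Suspension Credit: +506 days → 18 July 2004.
Clinical Review Extension: 1178 days claimed exceeds the 798-day cap, so +798 days → 24 September 2006.
Office Delay Adjustment: +796 days → 28 November 2008.
Applicant Delay Offset: −319 days → 14 January 2008.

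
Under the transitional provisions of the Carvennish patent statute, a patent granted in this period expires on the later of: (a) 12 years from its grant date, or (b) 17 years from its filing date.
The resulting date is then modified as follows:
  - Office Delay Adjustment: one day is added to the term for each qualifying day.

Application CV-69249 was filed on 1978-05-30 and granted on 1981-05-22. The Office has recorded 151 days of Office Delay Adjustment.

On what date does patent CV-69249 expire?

October 28, 1995

(a) grant + 12 years → 22 May 1993.
(b) filing + 17 years → 30 May 1995.
Later of the two: 30 May 1995.
Office Delay Adjustment: +151 days → 28 October 1995.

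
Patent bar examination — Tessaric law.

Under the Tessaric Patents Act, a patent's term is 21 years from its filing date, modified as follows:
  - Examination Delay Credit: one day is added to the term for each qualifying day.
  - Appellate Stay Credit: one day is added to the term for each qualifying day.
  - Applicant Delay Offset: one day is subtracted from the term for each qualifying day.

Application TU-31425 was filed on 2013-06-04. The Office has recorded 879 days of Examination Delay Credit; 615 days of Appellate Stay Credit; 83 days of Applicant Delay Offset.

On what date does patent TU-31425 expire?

Base term: filing date + 21 years → 4 June 2034.
Examination Delay Credit: +879 days → 30 October 2036.
Appellate Stay Credit: +615 days → 7 July 2038.
Applicant Delay Offset: −83 days → 15 April 2038.

2038-04-15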